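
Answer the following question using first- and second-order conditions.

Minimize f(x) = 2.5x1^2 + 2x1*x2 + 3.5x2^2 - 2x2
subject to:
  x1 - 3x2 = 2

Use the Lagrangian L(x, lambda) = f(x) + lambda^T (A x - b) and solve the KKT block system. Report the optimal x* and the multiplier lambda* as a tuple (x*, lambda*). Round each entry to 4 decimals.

Form the Lagrangian:
  L(x, lambda) = (1/2) x^T Q x + c^T x + lambda^T (A x - b)
Stationarity (grad_x L = 0): Q x + c + A^T lambda = 0.
Primal feasibility: A x = b.

This gives the KKT block system:
  [ Q   A^T ] [ x     ]   [-c ]
  [ A    0  ] [ lambda ] = [ b ]

Solving the linear system:
  x*      = (0.5, -0.5)
  lambda* = (-1.5)
  f(x*)   = 2

x* = (0.5, -0.5), lambda* = (-1.5)


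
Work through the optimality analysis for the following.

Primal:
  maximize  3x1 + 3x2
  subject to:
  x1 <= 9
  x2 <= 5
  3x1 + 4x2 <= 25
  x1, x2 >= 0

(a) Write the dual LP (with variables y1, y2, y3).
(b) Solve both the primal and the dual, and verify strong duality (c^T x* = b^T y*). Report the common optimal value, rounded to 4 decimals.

The standard primal-dual pair for 'max c^T x s.t. A x <= b, x >= 0' is:
  Dual:  min b^T y  s.t.  A^T y >= c,  y >= 0.

So the dual LP is:
  minimize  9y1 + 5y2 + 25y3
  subject to:
    y1 + 3y3 >= 3
    y2 + 4y3 >= 3
    y1, y2, y3 >= 0

Solving the primal: x* = (8.3333, 0).
  primal value c^T x* = 25.
Solving the dual: y* = (0, 0, 1).
  dual value b^T y* = 25.
Strong duality: c^T x* = b^T y*. Confirmed.

25


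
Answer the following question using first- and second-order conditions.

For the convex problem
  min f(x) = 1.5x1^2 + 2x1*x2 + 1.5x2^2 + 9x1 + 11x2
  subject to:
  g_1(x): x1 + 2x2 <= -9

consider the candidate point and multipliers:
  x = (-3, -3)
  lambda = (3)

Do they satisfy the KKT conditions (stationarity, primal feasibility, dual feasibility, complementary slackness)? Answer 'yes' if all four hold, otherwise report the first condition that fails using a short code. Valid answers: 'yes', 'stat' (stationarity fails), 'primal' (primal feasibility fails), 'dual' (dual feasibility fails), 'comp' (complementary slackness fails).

Gradient of f: grad f(x) = Q x + c = (-6, -4)
Constraint values g_i(x) = a_i^T x - b_i:
  g_1((-3, -3)) = 0
Stationarity residual: grad f(x) + sum_i lambda_i a_i = (-3, 2)
  -> stationarity FAILS
Primal feasibility (all g_i <= 0): OK
Dual feasibility (all lambda_i >= 0): OK
Complementary slackness (lambda_i * g_i(x) = 0 for all i): OK

Verdict: the first failing condition is stationarity -> stat.

stat


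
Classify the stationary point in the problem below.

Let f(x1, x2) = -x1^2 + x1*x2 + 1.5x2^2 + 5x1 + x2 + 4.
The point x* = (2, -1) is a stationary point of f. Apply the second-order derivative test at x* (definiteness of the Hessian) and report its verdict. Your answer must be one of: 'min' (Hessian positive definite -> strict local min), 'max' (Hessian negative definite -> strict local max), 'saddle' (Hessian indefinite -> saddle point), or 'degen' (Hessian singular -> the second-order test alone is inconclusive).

Compute the Hessian H = grad^2 f:
  H = [[-2, 1], [1, 3]]
Verify stationarity: grad f(x*) = H x* + g = (0, 0).
Eigenvalues of H: -2.1926, 3.1926.
Eigenvalues have mixed signs, so H is indefinite -> x* is a saddle point.

saddle


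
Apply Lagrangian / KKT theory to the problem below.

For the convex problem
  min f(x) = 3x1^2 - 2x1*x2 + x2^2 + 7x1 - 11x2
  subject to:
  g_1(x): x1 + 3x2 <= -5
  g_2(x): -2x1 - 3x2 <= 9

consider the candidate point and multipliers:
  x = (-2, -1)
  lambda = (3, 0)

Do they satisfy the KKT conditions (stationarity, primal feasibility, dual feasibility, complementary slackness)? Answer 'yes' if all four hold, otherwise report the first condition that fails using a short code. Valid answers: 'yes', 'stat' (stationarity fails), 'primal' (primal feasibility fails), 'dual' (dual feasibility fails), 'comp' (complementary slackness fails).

Gradient of f: grad f(x) = Q x + c = (-3, -9)
Constraint values g_i(x) = a_i^T x - b_i:
  g_1((-2, -1)) = 0
  g_2((-2, -1)) = -2
Stationarity residual: grad f(x) + sum_i lambda_i a_i = (0, 0)
  -> stationarity OK
Primal feasibility (all g_i <= 0): OK
Dual feasibility (all lambda_i >= 0): OK
Complementary slackness (lambda_i * g_i(x) = 0 for all i): OK

Verdict: yes, KKT holds.

yes


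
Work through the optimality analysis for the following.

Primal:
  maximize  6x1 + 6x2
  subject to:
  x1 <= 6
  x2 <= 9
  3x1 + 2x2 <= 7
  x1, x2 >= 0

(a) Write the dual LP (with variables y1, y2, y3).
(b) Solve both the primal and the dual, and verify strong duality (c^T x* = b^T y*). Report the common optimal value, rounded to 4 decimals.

The standard primal-dual pair for 'max c^T x s.t. A x <= b, x >= 0' is:
  Dual:  min b^T y  s.t.  A^T y >= c,  y >= 0.

So the dual LP is:
  minimize  6y1 + 9y2 + 7y3
  subject to:
    y1 + 3y3 >= 6
    y2 + 2y3 >= 6
    y1, y2, y3 >= 0

Solving the primal: x* = (0, 3.5).
  primal value c^T x* = 21.
Solving the dual: y* = (0, 0, 3).
  dual value b^T y* = 21.
Strong duality: c^T x* = b^T y*. Confirmed.

21


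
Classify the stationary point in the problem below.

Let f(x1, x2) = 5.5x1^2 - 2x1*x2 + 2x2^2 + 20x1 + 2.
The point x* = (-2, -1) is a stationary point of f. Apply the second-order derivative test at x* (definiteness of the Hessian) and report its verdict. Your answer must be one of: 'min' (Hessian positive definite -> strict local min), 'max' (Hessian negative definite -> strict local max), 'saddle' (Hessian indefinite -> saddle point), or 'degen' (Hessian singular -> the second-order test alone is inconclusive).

Compute the Hessian H = grad^2 f:
  H = [[11, -2], [-2, 4]]
Verify stationarity: grad f(x*) = H x* + g = (0, 0).
Eigenvalues of H: 3.4689, 11.5311.
Both eigenvalues > 0, so H is positive definite -> x* is a strict local min.

min


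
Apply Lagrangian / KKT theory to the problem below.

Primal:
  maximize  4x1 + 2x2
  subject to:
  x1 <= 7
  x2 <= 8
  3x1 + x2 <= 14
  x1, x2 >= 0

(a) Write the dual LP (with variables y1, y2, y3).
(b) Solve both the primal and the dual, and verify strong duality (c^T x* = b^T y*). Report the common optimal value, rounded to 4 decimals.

The standard primal-dual pair for 'max c^T x s.t. A x <= b, x >= 0' is:
  Dual:  min b^T y  s.t.  A^T y >= c,  y >= 0.

So the dual LP is:
  minimize  7y1 + 8y2 + 14y3
  subject to:
    y1 + 3y3 >= 4
    y2 + y3 >= 2
    y1, y2, y3 >= 0

Solving the primal: x* = (2, 8).
  primal value c^T x* = 24.
Solving the dual: y* = (0, 0.6667, 1.3333).
  dual value b^T y* = 24.
Strong duality: c^T x* = b^T y*. Confirmed.

24


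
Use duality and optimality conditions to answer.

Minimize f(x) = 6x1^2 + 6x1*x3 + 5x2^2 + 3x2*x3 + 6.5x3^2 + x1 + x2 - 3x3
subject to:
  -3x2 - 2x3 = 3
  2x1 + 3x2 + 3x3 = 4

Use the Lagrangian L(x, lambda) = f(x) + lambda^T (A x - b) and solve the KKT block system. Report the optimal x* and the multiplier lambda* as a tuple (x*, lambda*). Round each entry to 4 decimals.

Form the Lagrangian:
  L(x, lambda) = (1/2) x^T Q x + c^T x + lambda^T (A x - b)
Stationarity (grad_x L = 0): Q x + c + A^T lambda = 0.
Primal feasibility: A x = b.

This gives the KKT block system:
  [ Q   A^T ] [ x     ]   [-c ]
  [ A    0  ] [ lambda ] = [ b ]

Solving the linear system:
  x*      = (3.4761, -1.0319, 0.0479)
  lambda* = (-24.5585, -21.5)
  f(x*)   = 80.988

x* = (3.4761, -1.0319, 0.0479), lambda* = (-24.5585, -21.5)


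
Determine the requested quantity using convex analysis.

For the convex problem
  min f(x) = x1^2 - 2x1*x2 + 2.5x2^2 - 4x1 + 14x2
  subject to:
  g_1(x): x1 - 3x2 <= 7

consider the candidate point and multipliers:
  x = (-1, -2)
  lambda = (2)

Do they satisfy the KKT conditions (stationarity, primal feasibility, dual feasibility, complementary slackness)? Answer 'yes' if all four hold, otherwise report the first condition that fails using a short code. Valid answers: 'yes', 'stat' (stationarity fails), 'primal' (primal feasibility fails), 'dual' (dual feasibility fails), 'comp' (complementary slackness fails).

Gradient of f: grad f(x) = Q x + c = (-2, 6)
Constraint values g_i(x) = a_i^T x - b_i:
  g_1((-1, -2)) = -2
Stationarity residual: grad f(x) + sum_i lambda_i a_i = (0, 0)
  -> stationarity OK
Primal feasibility (all g_i <= 0): OK
Dual feasibility (all lambda_i >= 0): OK
Complementary slackness (lambda_i * g_i(x) = 0 for all i): FAILS

Verdict: the first failing condition is complementary_slackness -> comp.

comp


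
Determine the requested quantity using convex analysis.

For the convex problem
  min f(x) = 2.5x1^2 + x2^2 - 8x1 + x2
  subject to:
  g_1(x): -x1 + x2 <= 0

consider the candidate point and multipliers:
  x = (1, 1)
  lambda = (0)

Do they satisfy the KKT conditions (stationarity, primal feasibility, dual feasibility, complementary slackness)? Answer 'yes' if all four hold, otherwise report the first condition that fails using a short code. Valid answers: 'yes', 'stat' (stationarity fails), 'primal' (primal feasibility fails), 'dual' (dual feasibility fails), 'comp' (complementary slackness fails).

Gradient of f: grad f(x) = Q x + c = (-3, 3)
Constraint values g_i(x) = a_i^T x - b_i:
  g_1((1, 1)) = 0
Stationarity residual: grad f(x) + sum_i lambda_i a_i = (-3, 3)
  -> stationarity FAILS
Primal feasibility (all g_i <= 0): OK
Dual feasibility (all lambda_i >= 0): OK
Complementary slackness (lambda_i * g_i(x) = 0 for all i): OK

Verdict: the first failing condition is stationarity -> stat.

stat


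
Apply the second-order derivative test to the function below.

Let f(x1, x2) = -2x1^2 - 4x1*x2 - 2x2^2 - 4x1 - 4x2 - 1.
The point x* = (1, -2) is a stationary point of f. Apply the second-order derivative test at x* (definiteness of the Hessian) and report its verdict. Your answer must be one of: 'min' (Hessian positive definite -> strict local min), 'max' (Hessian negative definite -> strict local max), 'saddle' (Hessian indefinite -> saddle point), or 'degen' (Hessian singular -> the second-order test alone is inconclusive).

Compute the Hessian H = grad^2 f:
  H = [[-4, -4], [-4, -4]]
Verify stationarity: grad f(x*) = H x* + g = (0, 0).
Eigenvalues of H: -8, 0.
H has a zero eigenvalue (singular; negative semidefinite but not definite), so H is neither positive definite, negative definite, nor indefinite. The second-order test alone is inconclusive -> degen.
(Indeed, f is constant along the null direction of H through x*, so x* is not a strict local extremum.)

degen


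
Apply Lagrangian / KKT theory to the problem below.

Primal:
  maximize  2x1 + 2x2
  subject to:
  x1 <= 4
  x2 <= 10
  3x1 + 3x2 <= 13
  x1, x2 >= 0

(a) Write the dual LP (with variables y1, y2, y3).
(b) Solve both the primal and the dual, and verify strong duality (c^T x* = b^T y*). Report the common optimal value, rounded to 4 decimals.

The standard primal-dual pair for 'max c^T x s.t. A x <= b, x >= 0' is:
  Dual:  min b^T y  s.t.  A^T y >= c,  y >= 0.

So the dual LP is:
  minimize  4y1 + 10y2 + 13y3
  subject to:
    y1 + 3y3 >= 2
    y2 + 3y3 >= 2
    y1, y2, y3 >= 0

Solving the primal: x* = (0, 4.3333).
  primal value c^T x* = 8.6667.
Solving the dual: y* = (0, 0, 0.6667).
  dual value b^T y* = 8.6667.
Strong duality: c^T x* = b^T y*. Confirmed.

8.6667


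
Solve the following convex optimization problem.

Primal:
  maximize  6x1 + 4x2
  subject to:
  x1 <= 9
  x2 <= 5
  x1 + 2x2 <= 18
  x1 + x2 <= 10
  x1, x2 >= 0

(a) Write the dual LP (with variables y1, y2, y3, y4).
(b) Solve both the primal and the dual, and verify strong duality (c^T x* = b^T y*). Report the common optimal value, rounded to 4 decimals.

The standard primal-dual pair for 'max c^T x s.t. A x <= b, x >= 0' is:
  Dual:  min b^T y  s.t.  A^T y >= c,  y >= 0.

So the dual LP is:
  minimize  9y1 + 5y2 + 18y3 + 10y4
  subject to:
    y1 + y3 + y4 >= 6
    y2 + 2y3 + y4 >= 4
    y1, y2, y3, y4 >= 0

Solving the primal: x* = (9, 1).
  primal value c^T x* = 58.
Solving the dual: y* = (2, 0, 0, 4).
  dual value b^T y* = 58.
Strong duality: c^T x* = b^T y*. Confirmed.

58


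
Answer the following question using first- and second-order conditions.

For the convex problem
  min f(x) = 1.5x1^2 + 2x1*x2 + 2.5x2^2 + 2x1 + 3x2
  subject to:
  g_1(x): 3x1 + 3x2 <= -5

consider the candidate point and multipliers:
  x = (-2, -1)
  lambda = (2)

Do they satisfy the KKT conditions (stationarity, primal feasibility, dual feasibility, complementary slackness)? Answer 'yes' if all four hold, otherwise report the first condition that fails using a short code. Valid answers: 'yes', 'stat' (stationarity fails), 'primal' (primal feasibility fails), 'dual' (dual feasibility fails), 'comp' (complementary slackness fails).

Gradient of f: grad f(x) = Q x + c = (-6, -6)
Constraint values g_i(x) = a_i^T x - b_i:
  g_1((-2, -1)) = -4
Stationarity residual: grad f(x) + sum_i lambda_i a_i = (0, 0)
  -> stationarity OK
Primal feasibility (all g_i <= 0): OK
Dual feasibility (all lambda_i >= 0): OK
Complementary slackness (lambda_i * g_i(x) = 0 for all i): FAILS

Verdict: the first failing condition is complementary_slackness -> comp.

comp


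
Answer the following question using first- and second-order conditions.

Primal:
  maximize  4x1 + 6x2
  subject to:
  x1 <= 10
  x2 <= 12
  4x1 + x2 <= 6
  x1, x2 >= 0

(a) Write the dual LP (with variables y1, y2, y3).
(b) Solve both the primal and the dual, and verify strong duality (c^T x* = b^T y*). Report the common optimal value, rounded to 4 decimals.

The standard primal-dual pair for 'max c^T x s.t. A x <= b, x >= 0' is:
  Dual:  min b^T y  s.t.  A^T y >= c,  y >= 0.

So the dual LP is:
  minimize  10y1 + 12y2 + 6y3
  subject to:
    y1 + 4y3 >= 4
    y2 + y3 >= 6
    y1, y2, y3 >= 0

Solving the primal: x* = (0, 6).
  primal value c^T x* = 36.
Solving the dual: y* = (0, 0, 6).
  dual value b^T y* = 36.
Strong duality: c^T x* = b^T y*. Confirmed.

36


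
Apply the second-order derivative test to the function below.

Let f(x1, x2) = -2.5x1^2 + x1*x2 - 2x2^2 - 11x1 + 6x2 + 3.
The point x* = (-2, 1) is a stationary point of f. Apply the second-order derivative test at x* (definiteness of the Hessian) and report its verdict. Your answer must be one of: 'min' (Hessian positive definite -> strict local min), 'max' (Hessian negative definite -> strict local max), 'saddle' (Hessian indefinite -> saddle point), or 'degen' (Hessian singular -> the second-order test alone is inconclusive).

Compute the Hessian H = grad^2 f:
  H = [[-5, 1], [1, -4]]
Verify stationarity: grad f(x*) = H x* + g = (0, 0).
Eigenvalues of H: -5.618, -3.382.
Both eigenvalues < 0, so H is negative definite -> x* is a strict local max.

max


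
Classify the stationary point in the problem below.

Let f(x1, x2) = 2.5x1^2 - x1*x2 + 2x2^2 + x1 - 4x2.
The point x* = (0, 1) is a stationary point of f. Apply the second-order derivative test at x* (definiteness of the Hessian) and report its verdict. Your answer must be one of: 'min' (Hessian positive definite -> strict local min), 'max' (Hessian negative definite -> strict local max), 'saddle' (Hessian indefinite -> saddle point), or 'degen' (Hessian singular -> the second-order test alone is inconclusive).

Compute the Hessian H = grad^2 f:
  H = [[5, -1], [-1, 4]]
Verify stationarity: grad f(x*) = H x* + g = (0, 0).
Eigenvalues of H: 3.382, 5.618.
Both eigenvalues > 0, so H is positive definite -> x* is a strict local min.

min


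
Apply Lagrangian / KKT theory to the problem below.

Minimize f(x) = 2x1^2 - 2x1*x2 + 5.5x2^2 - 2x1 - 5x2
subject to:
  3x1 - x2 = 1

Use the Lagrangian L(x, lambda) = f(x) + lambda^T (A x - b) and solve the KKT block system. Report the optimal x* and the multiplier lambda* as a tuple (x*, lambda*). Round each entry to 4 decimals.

Form the Lagrangian:
  L(x, lambda) = (1/2) x^T Q x + c^T x + lambda^T (A x - b)
Stationarity (grad_x L = 0): Q x + c + A^T lambda = 0.
Primal feasibility: A x = b.

This gives the KKT block system:
  [ Q   A^T ] [ x     ]   [-c ]
  [ A    0  ] [ lambda ] = [ b ]

Solving the linear system:
  x*      = (0.5275, 0.5824)
  lambda* = (0.3516)
  f(x*)   = -2.1593

x* = (0.5275, 0.5824), lambda* = (0.3516)


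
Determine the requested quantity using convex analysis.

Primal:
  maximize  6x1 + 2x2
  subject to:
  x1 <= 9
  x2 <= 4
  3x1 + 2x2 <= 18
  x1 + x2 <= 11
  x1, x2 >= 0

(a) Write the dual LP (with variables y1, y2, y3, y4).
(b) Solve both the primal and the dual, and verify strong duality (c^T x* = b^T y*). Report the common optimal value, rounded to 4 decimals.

The standard primal-dual pair for 'max c^T x s.t. A x <= b, x >= 0' is:
  Dual:  min b^T y  s.t.  A^T y >= c,  y >= 0.

So the dual LP is:
  minimize  9y1 + 4y2 + 18y3 + 11y4
  subject to:
    y1 + 3y3 + y4 >= 6
    y2 + 2y3 + y4 >= 2
    y1, y2, y3, y4 >= 0

Solving the primal: x* = (6, 0).
  primal value c^T x* = 36.
Solving the dual: y* = (0, 0, 2, 0).
  dual value b^T y* = 36.
Strong duality: c^T x* = b^T y*. Confirmed.

36


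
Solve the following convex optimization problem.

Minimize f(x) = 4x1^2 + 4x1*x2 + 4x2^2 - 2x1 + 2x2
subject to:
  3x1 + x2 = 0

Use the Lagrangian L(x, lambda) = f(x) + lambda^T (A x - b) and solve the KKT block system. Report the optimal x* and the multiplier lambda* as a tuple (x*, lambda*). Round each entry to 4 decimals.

Form the Lagrangian:
  L(x, lambda) = (1/2) x^T Q x + c^T x + lambda^T (A x - b)
Stationarity (grad_x L = 0): Q x + c + A^T lambda = 0.
Primal feasibility: A x = b.

This gives the KKT block system:
  [ Q   A^T ] [ x     ]   [-c ]
  [ A    0  ] [ lambda ] = [ b ]

Solving the linear system:
  x*      = (0.1429, -0.4286)
  lambda* = (0.8571)
  f(x*)   = -0.5714

x* = (0.1429, -0.4286), lambda* = (0.8571)


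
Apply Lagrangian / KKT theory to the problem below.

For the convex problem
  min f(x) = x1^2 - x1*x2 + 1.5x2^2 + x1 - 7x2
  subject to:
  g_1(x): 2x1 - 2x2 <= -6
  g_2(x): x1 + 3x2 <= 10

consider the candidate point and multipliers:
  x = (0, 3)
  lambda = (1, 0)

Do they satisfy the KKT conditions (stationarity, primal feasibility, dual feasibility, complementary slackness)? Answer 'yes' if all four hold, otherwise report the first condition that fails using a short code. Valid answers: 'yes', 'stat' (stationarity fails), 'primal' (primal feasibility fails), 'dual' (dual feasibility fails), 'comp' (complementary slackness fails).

Gradient of f: grad f(x) = Q x + c = (-2, 2)
Constraint values g_i(x) = a_i^T x - b_i:
  g_1((0, 3)) = 0
  g_2((0, 3)) = -1
Stationarity residual: grad f(x) + sum_i lambda_i a_i = (0, 0)
  -> stationarity OK
Primal feasibility (all g_i <= 0): OK
Dual feasibility (all lambda_i >= 0): OK
Complementary slackness (lambda_i * g_i(x) = 0 for all i): OK

Verdict: yes, KKT holds.

yes


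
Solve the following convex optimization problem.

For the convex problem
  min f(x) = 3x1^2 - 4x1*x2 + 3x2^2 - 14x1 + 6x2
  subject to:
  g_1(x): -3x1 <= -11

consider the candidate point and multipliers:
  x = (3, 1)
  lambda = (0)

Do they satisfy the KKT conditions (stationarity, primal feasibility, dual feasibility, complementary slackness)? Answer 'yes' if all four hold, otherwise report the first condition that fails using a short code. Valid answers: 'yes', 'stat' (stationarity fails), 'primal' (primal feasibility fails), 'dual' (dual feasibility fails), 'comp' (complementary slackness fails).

Gradient of f: grad f(x) = Q x + c = (0, 0)
Constraint values g_i(x) = a_i^T x - b_i:
  g_1((3, 1)) = 2
Stationarity residual: grad f(x) + sum_i lambda_i a_i = (0, 0)
  -> stationarity OK
Primal feasibility (all g_i <= 0): FAILS
Dual feasibility (all lambda_i >= 0): OK
Complementary slackness (lambda_i * g_i(x) = 0 for all i): OK

Verdict: the first failing condition is primal_feasibility -> primal.

primal


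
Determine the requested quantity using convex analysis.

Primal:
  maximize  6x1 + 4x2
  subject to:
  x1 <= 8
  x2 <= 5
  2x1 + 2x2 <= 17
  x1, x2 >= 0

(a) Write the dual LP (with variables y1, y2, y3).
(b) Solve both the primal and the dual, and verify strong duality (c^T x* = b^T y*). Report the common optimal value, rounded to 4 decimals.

The standard primal-dual pair for 'max c^T x s.t. A x <= b, x >= 0' is:
  Dual:  min b^T y  s.t.  A^T y >= c,  y >= 0.

So the dual LP is:
  minimize  8y1 + 5y2 + 17y3
  subject to:
    y1 + 2y3 >= 6
    y2 + 2y3 >= 4
    y1, y2, y3 >= 0

Solving the primal: x* = (8, 0.5).
  primal value c^T x* = 50.
Solving the dual: y* = (2, 0, 2).
  dual value b^T y* = 50.
Strong duality: c^T x* = b^T y*. Confirmed.

50


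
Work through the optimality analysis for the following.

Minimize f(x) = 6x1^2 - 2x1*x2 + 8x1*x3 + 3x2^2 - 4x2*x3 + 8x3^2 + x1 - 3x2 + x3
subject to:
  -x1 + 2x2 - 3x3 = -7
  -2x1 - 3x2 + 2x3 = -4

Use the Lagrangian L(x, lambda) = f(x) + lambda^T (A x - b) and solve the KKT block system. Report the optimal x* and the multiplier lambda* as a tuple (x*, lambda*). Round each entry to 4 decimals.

Form the Lagrangian:
  L(x, lambda) = (1/2) x^T Q x + c^T x + lambda^T (A x - b)
Stationarity (grad_x L = 0): Q x + c + A^T lambda = 0.
Primal feasibility: A x = b.

This gives the KKT block system:
  [ Q   A^T ] [ x     ]   [-c ]
  [ A    0  ] [ lambda ] = [ b ]

Solving the linear system:
  x*      = (2.9516, 0.4774, 1.6677)
  lambda* = (24.5484, 12.129)
  f(x*)   = 111.771

x* = (2.9516, 0.4774, 1.6677), lambda* = (24.5484, 12.129)


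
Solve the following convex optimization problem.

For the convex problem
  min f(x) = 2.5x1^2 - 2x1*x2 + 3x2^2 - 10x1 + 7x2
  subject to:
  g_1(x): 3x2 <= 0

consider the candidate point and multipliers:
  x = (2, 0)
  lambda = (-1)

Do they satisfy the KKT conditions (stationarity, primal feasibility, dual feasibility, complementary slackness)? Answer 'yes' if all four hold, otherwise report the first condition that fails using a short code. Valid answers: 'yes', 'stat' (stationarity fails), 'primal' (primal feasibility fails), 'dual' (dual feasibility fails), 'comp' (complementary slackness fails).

Gradient of f: grad f(x) = Q x + c = (0, 3)
Constraint values g_i(x) = a_i^T x - b_i:
  g_1((2, 0)) = 0
Stationarity residual: grad f(x) + sum_i lambda_i a_i = (0, 0)
  -> stationarity OK
Primal feasibility (all g_i <= 0): OK
Dual feasibility (all lambda_i >= 0): FAILS
Complementary slackness (lambda_i * g_i(x) = 0 for all i): OK

Verdict: the first failing condition is dual_feasibility -> dual.

dual


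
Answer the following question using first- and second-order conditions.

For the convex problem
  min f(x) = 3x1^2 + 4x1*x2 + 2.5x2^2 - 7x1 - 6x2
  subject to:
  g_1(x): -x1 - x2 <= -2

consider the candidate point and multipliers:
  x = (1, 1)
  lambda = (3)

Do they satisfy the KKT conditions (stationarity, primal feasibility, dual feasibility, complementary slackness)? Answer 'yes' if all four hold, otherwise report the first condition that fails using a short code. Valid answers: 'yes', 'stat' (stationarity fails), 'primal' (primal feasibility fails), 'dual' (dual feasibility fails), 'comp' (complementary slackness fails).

Gradient of f: grad f(x) = Q x + c = (3, 3)
Constraint values g_i(x) = a_i^T x - b_i:
  g_1((1, 1)) = 0
Stationarity residual: grad f(x) + sum_i lambda_i a_i = (0, 0)
  -> stationarity OK
Primal feasibility (all g_i <= 0): OK
Dual feasibility (all lambda_i >= 0): OK
Complementary slackness (lambda_i * g_i(x) = 0 for all i): OK

Verdict: yes, KKT holds.

yes


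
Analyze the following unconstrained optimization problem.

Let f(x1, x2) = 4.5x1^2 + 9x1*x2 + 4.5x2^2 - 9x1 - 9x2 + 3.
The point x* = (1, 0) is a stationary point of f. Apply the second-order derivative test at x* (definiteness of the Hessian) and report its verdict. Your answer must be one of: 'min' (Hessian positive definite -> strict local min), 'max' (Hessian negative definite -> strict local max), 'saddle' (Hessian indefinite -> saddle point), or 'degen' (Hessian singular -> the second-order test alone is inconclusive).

Compute the Hessian H = grad^2 f:
  H = [[9, 9], [9, 9]]
Verify stationarity: grad f(x*) = H x* + g = (0, 0).
Eigenvalues of H: 0, 18.
H has a zero eigenvalue (singular; positive semidefinite but not definite), so H is neither positive definite, negative definite, nor indefinite. The second-order test alone is inconclusive -> degen.
(Indeed, f is constant along the null direction of H through x*, so x* is not a strict local extremum.)

degen


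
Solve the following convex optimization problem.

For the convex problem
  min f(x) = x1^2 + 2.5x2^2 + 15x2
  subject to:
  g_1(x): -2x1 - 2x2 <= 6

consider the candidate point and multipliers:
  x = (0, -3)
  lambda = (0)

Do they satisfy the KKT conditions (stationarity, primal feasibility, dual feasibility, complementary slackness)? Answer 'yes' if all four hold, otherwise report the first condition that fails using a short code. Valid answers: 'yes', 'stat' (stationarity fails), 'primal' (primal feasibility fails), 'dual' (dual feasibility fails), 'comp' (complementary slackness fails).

Gradient of f: grad f(x) = Q x + c = (0, 0)
Constraint values g_i(x) = a_i^T x - b_i:
  g_1((0, -3)) = 0
Stationarity residual: grad f(x) + sum_i lambda_i a_i = (0, 0)
  -> stationarity OK
Primal feasibility (all g_i <= 0): OK
Dual feasibility (all lambda_i >= 0): OK
Complementary slackness (lambda_i * g_i(x) = 0 for all i): OK

Verdict: yes, KKT holds.

yes


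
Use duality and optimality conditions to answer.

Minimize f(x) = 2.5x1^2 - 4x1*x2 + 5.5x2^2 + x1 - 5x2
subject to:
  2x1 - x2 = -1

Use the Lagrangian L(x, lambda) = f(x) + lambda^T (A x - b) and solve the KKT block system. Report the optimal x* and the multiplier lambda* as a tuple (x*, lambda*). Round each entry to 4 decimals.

Form the Lagrangian:
  L(x, lambda) = (1/2) x^T Q x + c^T x + lambda^T (A x - b)
Stationarity (grad_x L = 0): Q x + c + A^T lambda = 0.
Primal feasibility: A x = b.

This gives the KKT block system:
  [ Q   A^T ] [ x     ]   [-c ]
  [ A    0  ] [ lambda ] = [ b ]

Solving the linear system:
  x*      = (-0.2727, 0.4545)
  lambda* = (1.0909)
  f(x*)   = -0.7273

x* = (-0.2727, 0.4545), lambda* = (1.0909)


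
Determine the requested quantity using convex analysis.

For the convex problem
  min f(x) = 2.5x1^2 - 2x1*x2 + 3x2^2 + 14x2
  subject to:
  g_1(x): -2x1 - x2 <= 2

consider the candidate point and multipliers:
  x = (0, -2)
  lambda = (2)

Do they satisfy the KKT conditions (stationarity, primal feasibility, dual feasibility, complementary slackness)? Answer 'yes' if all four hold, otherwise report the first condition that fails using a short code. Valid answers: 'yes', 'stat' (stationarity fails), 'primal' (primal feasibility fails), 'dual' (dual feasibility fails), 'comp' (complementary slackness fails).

Gradient of f: grad f(x) = Q x + c = (4, 2)
Constraint values g_i(x) = a_i^T x - b_i:
  g_1((0, -2)) = 0
Stationarity residual: grad f(x) + sum_i lambda_i a_i = (0, 0)
  -> stationarity OK
Primal feasibility (all g_i <= 0): OK
Dual feasibility (all lambda_i >= 0): OK
Complementary slackness (lambda_i * g_i(x) = 0 for all i): OK

Verdict: yes, KKT holds.

yes


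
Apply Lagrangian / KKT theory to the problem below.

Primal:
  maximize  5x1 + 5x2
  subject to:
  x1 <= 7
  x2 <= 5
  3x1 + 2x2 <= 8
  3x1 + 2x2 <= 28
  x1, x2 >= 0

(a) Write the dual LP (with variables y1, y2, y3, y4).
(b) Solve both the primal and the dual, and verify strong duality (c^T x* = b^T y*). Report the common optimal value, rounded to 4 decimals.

The standard primal-dual pair for 'max c^T x s.t. A x <= b, x >= 0' is:
  Dual:  min b^T y  s.t.  A^T y >= c,  y >= 0.

So the dual LP is:
  minimize  7y1 + 5y2 + 8y3 + 28y4
  subject to:
    y1 + 3y3 + 3y4 >= 5
    y2 + 2y3 + 2y4 >= 5
    y1, y2, y3, y4 >= 0

Solving the primal: x* = (0, 4).
  primal value c^T x* = 20.
Solving the dual: y* = (0, 0, 2.5, 0).
  dual value b^T y* = 20.
Strong duality: c^T x* = b^T y*. Confirmed.

20


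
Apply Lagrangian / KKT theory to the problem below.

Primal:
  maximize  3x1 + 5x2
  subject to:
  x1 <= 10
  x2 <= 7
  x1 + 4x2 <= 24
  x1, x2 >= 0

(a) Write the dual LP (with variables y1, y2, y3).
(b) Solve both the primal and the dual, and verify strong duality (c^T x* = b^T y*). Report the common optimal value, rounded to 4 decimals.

The standard primal-dual pair for 'max c^T x s.t. A x <= b, x >= 0' is:
  Dual:  min b^T y  s.t.  A^T y >= c,  y >= 0.

So the dual LP is:
  minimize  10y1 + 7y2 + 24y3
  subject to:
    y1 + y3 >= 3
    y2 + 4y3 >= 5
    y1, y2, y3 >= 0

Solving the primal: x* = (10, 3.5).
  primal value c^T x* = 47.5.
Solving the dual: y* = (1.75, 0, 1.25).
  dual value b^T y* = 47.5.
Strong duality: c^T x* = b^T y*. Confirmed.

47.5


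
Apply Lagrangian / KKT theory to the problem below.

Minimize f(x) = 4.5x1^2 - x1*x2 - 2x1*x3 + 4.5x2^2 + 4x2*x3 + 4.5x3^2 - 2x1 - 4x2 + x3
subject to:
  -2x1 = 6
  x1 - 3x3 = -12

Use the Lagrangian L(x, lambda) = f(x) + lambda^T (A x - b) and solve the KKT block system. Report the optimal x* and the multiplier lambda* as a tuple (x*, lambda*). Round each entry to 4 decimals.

Form the Lagrangian:
  L(x, lambda) = (1/2) x^T Q x + c^T x + lambda^T (A x - b)
Stationarity (grad_x L = 0): Q x + c + A^T lambda = 0.
Primal feasibility: A x = b.

This gives the KKT block system:
  [ Q   A^T ] [ x     ]   [-c ]
  [ A    0  ] [ lambda ] = [ b ]

Solving the linear system:
  x*      = (-3, -1.2222, 3)
  lambda* = (-12.037, 9.7037)
  f(x*)   = 101.2778

x* = (-3, -1.2222, 3), lambda* = (-12.037, 9.7037)


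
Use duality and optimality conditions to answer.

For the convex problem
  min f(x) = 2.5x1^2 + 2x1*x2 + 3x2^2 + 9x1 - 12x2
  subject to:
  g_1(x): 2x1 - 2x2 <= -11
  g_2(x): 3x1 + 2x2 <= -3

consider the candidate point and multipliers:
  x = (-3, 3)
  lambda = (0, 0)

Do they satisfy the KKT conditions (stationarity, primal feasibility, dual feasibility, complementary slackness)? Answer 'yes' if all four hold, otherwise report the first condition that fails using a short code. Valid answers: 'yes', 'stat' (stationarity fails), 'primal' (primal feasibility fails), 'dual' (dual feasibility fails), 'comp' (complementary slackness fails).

Gradient of f: grad f(x) = Q x + c = (0, 0)
Constraint values g_i(x) = a_i^T x - b_i:
  g_1((-3, 3)) = -1
  g_2((-3, 3)) = 0
Stationarity residual: grad f(x) + sum_i lambda_i a_i = (0, 0)
  -> stationarity OK
Primal feasibility (all g_i <= 0): OK
Dual feasibility (all lambda_i >= 0): OK
Complementary slackness (lambda_i * g_i(x) = 0 for all i): OK

Verdict: yes, KKT holds.

yes


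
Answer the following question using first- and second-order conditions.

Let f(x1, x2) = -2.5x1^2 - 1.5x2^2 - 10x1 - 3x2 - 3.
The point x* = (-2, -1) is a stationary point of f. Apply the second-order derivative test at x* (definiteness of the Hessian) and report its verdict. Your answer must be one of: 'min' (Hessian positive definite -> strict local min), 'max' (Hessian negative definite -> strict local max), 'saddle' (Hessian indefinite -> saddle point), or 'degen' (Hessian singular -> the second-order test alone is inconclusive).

Compute the Hessian H = grad^2 f:
  H = [[-5, 0], [0, -3]]
Verify stationarity: grad f(x*) = H x* + g = (0, 0).
Eigenvalues of H: -5, -3.
Both eigenvalues < 0, so H is negative definite -> x* is a strict local max.

max


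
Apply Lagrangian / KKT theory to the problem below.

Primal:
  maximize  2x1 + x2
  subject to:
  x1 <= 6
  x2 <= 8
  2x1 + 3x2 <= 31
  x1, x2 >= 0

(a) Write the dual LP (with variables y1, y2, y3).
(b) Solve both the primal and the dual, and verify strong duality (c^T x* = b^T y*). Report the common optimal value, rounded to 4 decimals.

The standard primal-dual pair for 'max c^T x s.t. A x <= b, x >= 0' is:
  Dual:  min b^T y  s.t.  A^T y >= c,  y >= 0.

So the dual LP is:
  minimize  6y1 + 8y2 + 31y3
  subject to:
    y1 + 2y3 >= 2
    y2 + 3y3 >= 1
    y1, y2, y3 >= 0

Solving the primal: x* = (6, 6.3333).
  primal value c^T x* = 18.3333.
Solving the dual: y* = (1.3333, 0, 0.3333).
  dual value b^T y* = 18.3333.
Strong duality: c^T x* = b^T y*. Confirmed.

18.3333


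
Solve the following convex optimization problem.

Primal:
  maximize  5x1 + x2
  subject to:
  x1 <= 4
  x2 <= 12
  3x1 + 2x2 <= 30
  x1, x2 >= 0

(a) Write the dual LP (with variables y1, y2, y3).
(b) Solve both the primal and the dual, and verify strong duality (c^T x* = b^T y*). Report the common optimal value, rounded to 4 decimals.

The standard primal-dual pair for 'max c^T x s.t. A x <= b, x >= 0' is:
  Dual:  min b^T y  s.t.  A^T y >= c,  y >= 0.

So the dual LP is:
  minimize  4y1 + 12y2 + 30y3
  subject to:
    y1 + 3y3 >= 5
    y2 + 2y3 >= 1
    y1, y2, y3 >= 0

Solving the primal: x* = (4, 9).
  primal value c^T x* = 29.
Solving the dual: y* = (3.5, 0, 0.5).
  dual value b^T y* = 29.
Strong duality: c^T x* = b^T y*. Confirmed.

29


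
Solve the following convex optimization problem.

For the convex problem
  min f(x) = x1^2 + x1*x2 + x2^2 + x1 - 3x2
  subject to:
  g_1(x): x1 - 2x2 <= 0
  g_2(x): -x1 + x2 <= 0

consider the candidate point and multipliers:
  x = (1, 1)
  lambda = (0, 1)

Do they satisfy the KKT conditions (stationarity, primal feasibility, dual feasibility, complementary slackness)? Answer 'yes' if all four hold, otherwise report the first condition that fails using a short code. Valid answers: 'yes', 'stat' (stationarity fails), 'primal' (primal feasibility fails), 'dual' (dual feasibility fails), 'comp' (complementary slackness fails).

Gradient of f: grad f(x) = Q x + c = (4, 0)
Constraint values g_i(x) = a_i^T x - b_i:
  g_1((1, 1)) = -1
  g_2((1, 1)) = 0
Stationarity residual: grad f(x) + sum_i lambda_i a_i = (3, 1)
  -> stationarity FAILS
Primal feasibility (all g_i <= 0): OK
Dual feasibility (all lambda_i >= 0): OK
Complementary slackness (lambda_i * g_i(x) = 0 for all i): OK

Verdict: the first failing condition is stationarity -> stat.

stat


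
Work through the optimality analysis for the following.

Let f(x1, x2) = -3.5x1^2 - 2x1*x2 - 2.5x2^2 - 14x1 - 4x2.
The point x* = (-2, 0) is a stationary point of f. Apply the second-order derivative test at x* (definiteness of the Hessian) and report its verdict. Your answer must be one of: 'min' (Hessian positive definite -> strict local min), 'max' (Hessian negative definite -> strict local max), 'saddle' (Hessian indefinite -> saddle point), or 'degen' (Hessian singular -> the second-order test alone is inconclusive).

Compute the Hessian H = grad^2 f:
  H = [[-7, -2], [-2, -5]]
Verify stationarity: grad f(x*) = H x* + g = (0, 0).
Eigenvalues of H: -8.2361, -3.7639.
Both eigenvalues < 0, so H is negative definite -> x* is a strict local max.

max


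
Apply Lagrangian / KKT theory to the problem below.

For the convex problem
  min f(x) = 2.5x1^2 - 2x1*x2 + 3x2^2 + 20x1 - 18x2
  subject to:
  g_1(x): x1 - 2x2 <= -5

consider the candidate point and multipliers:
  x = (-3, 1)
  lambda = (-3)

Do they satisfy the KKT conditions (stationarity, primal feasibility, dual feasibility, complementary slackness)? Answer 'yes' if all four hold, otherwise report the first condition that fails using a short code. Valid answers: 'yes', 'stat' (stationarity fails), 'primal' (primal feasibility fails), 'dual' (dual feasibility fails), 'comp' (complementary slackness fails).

Gradient of f: grad f(x) = Q x + c = (3, -6)
Constraint values g_i(x) = a_i^T x - b_i:
  g_1((-3, 1)) = 0
Stationarity residual: grad f(x) + sum_i lambda_i a_i = (0, 0)
  -> stationarity OK
Primal feasibility (all g_i <= 0): OK
Dual feasibility (all lambda_i >= 0): FAILS
Complementary slackness (lambda_i * g_i(x) = 0 for all i): OK

Verdict: the first failing condition is dual_feasibility -> dual.

dual


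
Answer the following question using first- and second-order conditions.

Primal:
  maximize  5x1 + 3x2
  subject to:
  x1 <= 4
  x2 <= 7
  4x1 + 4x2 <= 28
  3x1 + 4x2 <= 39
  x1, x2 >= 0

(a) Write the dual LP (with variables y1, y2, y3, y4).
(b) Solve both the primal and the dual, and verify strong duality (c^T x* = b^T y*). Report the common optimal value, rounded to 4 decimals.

The standard primal-dual pair for 'max c^T x s.t. A x <= b, x >= 0' is:
  Dual:  min b^T y  s.t.  A^T y >= c,  y >= 0.

So the dual LP is:
  minimize  4y1 + 7y2 + 28y3 + 39y4
  subject to:
    y1 + 4y3 + 3y4 >= 5
    y2 + 4y3 + 4y4 >= 3
    y1, y2, y3, y4 >= 0

Solving the primal: x* = (4, 3).
  primal value c^T x* = 29.
Solving the dual: y* = (2, 0, 0.75, 0).
  dual value b^T y* = 29.
Strong duality: c^T x* = b^T y*. Confirmed.

29


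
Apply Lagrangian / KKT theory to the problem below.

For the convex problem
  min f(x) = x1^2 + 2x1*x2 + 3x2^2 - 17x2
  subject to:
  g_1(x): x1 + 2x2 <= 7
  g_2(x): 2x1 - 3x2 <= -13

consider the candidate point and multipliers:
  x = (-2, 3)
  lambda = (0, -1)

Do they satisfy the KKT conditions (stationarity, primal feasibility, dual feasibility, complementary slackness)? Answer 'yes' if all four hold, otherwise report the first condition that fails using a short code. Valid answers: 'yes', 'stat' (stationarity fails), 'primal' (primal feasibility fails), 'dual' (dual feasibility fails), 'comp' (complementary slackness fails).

Gradient of f: grad f(x) = Q x + c = (2, -3)
Constraint values g_i(x) = a_i^T x - b_i:
  g_1((-2, 3)) = -3
  g_2((-2, 3)) = 0
Stationarity residual: grad f(x) + sum_i lambda_i a_i = (0, 0)
  -> stationarity OK
Primal feasibility (all g_i <= 0): OK
Dual feasibility (all lambda_i >= 0): FAILS
Complementary slackness (lambda_i * g_i(x) = 0 for all i): OK

Verdict: the first failing condition is dual_feasibility -> dual.

dual


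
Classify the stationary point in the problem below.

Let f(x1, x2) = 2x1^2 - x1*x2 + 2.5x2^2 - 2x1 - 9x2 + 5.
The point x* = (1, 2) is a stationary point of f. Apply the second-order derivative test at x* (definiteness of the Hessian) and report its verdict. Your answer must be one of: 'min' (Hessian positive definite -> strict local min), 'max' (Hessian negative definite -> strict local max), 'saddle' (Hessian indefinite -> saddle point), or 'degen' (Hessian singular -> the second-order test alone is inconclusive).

Compute the Hessian H = grad^2 f:
  H = [[4, -1], [-1, 5]]
Verify stationarity: grad f(x*) = H x* + g = (0, 0).
Eigenvalues of H: 3.382, 5.618.
Both eigenvalues > 0, so H is positive definite -> x* is a strict local min.

min


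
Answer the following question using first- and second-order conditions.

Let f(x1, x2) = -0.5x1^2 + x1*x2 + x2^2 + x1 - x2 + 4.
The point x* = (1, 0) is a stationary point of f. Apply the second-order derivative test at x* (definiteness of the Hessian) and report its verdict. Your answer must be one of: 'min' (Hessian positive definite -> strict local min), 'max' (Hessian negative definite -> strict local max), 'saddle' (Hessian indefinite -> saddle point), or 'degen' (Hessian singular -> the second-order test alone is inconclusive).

Compute the Hessian H = grad^2 f:
  H = [[-1, 1], [1, 2]]
Verify stationarity: grad f(x*) = H x* + g = (0, 0).
Eigenvalues of H: -1.3028, 2.3028.
Eigenvalues have mixed signs, so H is indefinite -> x* is a saddle point.

saddle


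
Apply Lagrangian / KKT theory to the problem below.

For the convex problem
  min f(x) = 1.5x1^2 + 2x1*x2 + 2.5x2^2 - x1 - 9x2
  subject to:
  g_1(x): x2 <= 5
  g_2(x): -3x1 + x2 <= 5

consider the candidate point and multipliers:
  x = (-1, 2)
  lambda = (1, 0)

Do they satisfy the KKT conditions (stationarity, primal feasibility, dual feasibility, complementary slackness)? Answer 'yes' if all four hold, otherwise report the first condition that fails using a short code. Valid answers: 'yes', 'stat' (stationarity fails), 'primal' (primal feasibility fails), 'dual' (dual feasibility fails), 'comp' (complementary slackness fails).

Gradient of f: grad f(x) = Q x + c = (0, -1)
Constraint values g_i(x) = a_i^T x - b_i:
  g_1((-1, 2)) = -3
  g_2((-1, 2)) = 0
Stationarity residual: grad f(x) + sum_i lambda_i a_i = (0, 0)
  -> stationarity OK
Primal feasibility (all g_i <= 0): OK
Dual feasibility (all lambda_i >= 0): OK
Complementary slackness (lambda_i * g_i(x) = 0 for all i): FAILS

Verdict: the first failing condition is complementary_slackness -> comp.

comp


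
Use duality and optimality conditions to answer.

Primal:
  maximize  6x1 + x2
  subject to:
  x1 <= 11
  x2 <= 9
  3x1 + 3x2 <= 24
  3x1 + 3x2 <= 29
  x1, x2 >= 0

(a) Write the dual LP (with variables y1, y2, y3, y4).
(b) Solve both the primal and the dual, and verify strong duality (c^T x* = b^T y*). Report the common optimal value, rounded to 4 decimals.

The standard primal-dual pair for 'max c^T x s.t. A x <= b, x >= 0' is:
  Dual:  min b^T y  s.t.  A^T y >= c,  y >= 0.

So the dual LP is:
  minimize  11y1 + 9y2 + 24y3 + 29y4
  subject to:
    y1 + 3y3 + 3y4 >= 6
    y2 + 3y3 + 3y4 >= 1
    y1, y2, y3, y4 >= 0

Solving the primal: x* = (8, 0).
  primal value c^T x* = 48.
Solving the dual: y* = (0, 0, 2, 0).
  dual value b^T y* = 48.
Strong duality: c^T x* = b^T y*. Confirmed.

48
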